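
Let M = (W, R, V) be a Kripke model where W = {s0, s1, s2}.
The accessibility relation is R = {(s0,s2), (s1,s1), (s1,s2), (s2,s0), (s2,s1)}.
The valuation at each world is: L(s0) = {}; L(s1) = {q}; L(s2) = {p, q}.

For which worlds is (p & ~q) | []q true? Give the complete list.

Let φ = (p & ~q) | []q. Evaluate φ at each world:
  s0 (successors {s2}): φ is true.
  s1 (successors {s1, s2}): φ is true.
  s2 (successors {s0, s1}): φ is false.
For instance, at s1:
  At s1: p & ~q is false, []q is true, so (p & ~q) | []q is true.
    At s1: []q requires q at every successor {s1, s2}.
      At s1: q is true.
      At s2: q is true.
    So []q is true at s1.
Satisfying worlds: {s0, s1}

s0, s1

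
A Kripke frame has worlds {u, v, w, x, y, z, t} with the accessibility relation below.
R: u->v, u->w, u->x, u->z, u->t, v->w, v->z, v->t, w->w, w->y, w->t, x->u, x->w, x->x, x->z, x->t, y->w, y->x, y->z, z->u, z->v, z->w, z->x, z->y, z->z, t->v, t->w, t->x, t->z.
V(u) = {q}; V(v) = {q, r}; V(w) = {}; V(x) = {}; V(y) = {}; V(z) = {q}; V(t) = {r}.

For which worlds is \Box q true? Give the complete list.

none

Recall that \Box ψ holds at a world iff ψ holds at every accessible world, and \Diamond ψ holds iff ψ holds at some accessible world.
Let φ = \Box q. Evaluate φ at each world:
  u (successors {v, w, x, z, t}): φ is false.
  v (successors {w, z, t}): φ is false.
  w (successors {w, y, t}): φ is false.
  x (successors {u, w, x, z, t}): φ is false.
  y (successors {w, x, z}): φ is false.
  z (successors {u, v, w, x, y, z}): φ is false.
  t (successors {v, w, x, z}): φ is false.
For instance, at t:
  At t: \Box q requires q at every successor {v, w, x, z}.
    q fails at w, so \Box q is false at t.
Satisfying worlds: none.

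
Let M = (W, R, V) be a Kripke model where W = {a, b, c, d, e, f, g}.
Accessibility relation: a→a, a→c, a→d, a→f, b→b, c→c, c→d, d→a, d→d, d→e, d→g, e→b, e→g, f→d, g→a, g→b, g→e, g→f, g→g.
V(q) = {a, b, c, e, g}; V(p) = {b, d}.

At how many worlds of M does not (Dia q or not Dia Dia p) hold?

Recall that Dia ψ holds at a world iff ψ holds at some accessible world.
Let φ = not (Dia q or not Dia Dia p). Evaluate φ at each world:
  a (successors {a, c, d, f}): φ is false.
  b (successors {b}): φ is false.
  c (successors {c, d}): φ is false.
  d (successors {a, d, e, g}): φ is false.
  e (successors {b, g}): φ is false.
  f (successors {d}): φ is true.
  g (successors {a, b, e, f, g}): φ is false.
For instance, at f:
  At f: Dia q or not Dia Dia p is false, so not (Dia q or not Dia Dia p) is true.
    At f: Dia q is false, not Dia Dia p is false, so Dia q or not Dia Dia p is false.
      At f: Dia q requires q at some successor in {d}.
        At d: q is false.
      So Dia q is false at f.
      At f: Dia Dia p is true, so not Dia Dia p is false.
Satisfying worlds: {f}

1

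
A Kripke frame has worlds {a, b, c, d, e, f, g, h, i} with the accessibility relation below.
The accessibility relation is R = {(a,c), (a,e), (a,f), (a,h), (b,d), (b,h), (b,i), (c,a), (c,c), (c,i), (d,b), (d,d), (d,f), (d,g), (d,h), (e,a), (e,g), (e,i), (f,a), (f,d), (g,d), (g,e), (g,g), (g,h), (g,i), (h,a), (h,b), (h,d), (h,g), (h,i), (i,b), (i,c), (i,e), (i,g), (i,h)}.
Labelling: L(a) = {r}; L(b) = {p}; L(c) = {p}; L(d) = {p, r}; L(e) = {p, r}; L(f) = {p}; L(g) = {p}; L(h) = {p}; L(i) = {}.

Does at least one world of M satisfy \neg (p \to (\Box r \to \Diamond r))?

Let φ = \neg (p \to (\Box r \to \Diamond r)). Evaluate φ at each world:
  a (successors {c, e, f, h}): φ is false.
  b (successors {d, h, i}): φ is false.
  c (successors {a, c, i}): φ is false.
  d (successors {b, d, f, g, h}): φ is false.
  e (successors {a, g, i}): φ is false.
  f (successors {a, d}): φ is false.
  g (successors {d, e, g, h, i}): φ is false.
  h (successors {a, b, d, g, i}): φ is false.
  i (successors {b, c, e, g, h}): φ is false.
For instance, at i:
  At i: p \to (\Box r \to \Diamond r) is true, so \neg (p \to (\Box r \to \Diamond r)) is false.
    At i: p is false, \Box r \to \Diamond r is true, so p \to (\Box r \to \Diamond r) is true.
      At i: \Box r is false, \Diamond r is true, so \Box r \to \Diamond r is true.

No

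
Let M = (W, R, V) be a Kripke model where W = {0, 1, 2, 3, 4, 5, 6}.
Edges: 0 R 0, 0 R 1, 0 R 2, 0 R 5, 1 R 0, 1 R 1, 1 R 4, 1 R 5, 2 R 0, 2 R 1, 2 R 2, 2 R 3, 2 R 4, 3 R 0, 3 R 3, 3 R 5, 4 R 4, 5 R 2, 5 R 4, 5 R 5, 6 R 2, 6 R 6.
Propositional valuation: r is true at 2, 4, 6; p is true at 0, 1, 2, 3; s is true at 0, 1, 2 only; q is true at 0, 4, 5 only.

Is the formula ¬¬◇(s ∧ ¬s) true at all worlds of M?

Recall that ◇ψ holds at a world iff ψ holds at some accessible world.
Let φ = ¬¬◇(s ∧ ¬s). Evaluate φ at each world:
  0 (successors {0, 1, 2, 5}): φ is false.
  1 (successors {0, 1, 4, 5}): φ is false.
  2 (successors {0, 1, 2, 3, 4}): φ is false.
  3 (successors {0, 3, 5}): φ is false.
  4 (successors {4}): φ is false.
  5 (successors {2, 4, 5}): φ is false.
  6 (successors {2, 6}): φ is false.
Detail at 0 (counterexample):
  At 0: ¬◇(s ∧ ¬s) is true, so ¬¬◇(s ∧ ¬s) is false.
    At 0: ◇(s ∧ ¬s) is false, so ¬◇(s ∧ ¬s) is true.
      At 0: ◇(s ∧ ¬s) requires s ∧ ¬s at some successor in {0, 1, 2, 5}.
        At 0: s ∧ ¬s is false.
        At 1: s ∧ ¬s is false.
        At 2: s ∧ ¬s is false.
        At 5: s ∧ ¬s is false.
      So ◇(s ∧ ¬s) is false at 0.

No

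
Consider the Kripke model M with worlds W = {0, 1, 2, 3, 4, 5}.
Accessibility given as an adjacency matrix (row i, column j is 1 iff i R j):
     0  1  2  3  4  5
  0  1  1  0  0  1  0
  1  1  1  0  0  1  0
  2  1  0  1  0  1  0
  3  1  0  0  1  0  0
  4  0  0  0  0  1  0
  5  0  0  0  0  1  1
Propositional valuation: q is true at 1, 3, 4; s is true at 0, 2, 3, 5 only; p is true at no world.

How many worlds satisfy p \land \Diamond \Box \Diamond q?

Recall that \Box ψ holds at a world iff ψ holds at every accessible world, and \Diamond ψ holds iff ψ holds at some accessible world.
Let φ = p \land \Diamond \Box \Diamond q. Evaluate φ at each world:
  0 (successors {0, 1, 4}): φ is false.
  1 (successors {0, 1, 4}): φ is false.
  2 (successors {0, 2, 4}): φ is false.
  3 (successors {0, 3}): φ is false.
  4 (successors {4}): φ is false.
  5 (successors {4, 5}): φ is false.
For instance, at 4:
  At 4: p is false, \Diamond \Box \Diamond q is true, so p \land \Diamond \Box \Diamond q is false.
    At 4: \Diamond \Box \Diamond q requires \Box \Diamond q at some successor in {4}.
      \Box \Diamond q holds at 4, so \Diamond \Box \Diamond q is true at 4.
Satisfying worlds: none.

0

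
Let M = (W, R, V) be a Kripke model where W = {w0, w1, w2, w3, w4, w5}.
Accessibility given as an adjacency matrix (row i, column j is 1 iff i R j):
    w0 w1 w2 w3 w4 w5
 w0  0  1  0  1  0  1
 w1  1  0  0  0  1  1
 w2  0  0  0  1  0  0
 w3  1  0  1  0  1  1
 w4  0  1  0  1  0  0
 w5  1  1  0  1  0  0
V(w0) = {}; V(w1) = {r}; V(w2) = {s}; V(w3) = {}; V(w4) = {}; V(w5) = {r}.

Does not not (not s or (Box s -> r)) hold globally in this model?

Yes

Let φ = not not (not s or (Box s -> r)). Evaluate φ at each world:
  w0 (successors {w1, w3, w5}): φ is true.
  w1 (successors {w0, w4, w5}): φ is true.
  w2 (successors {w3}): φ is true.
  w3 (successors {w0, w2, w4, w5}): φ is true.
  w4 (successors {w1, w3}): φ is true.
  w5 (successors {w0, w1, w3}): φ is true.
For instance, at w1:
  At w1: not (not s or (Box s -> r)) is false, so not not (not s or (Box s -> r)) is true.
    At w1: not s or (Box s -> r) is true, so not (not s or (Box s -> r)) is false.
      At w1: not s is true, Box s -> r is true, so not s or (Box s -> r) is true.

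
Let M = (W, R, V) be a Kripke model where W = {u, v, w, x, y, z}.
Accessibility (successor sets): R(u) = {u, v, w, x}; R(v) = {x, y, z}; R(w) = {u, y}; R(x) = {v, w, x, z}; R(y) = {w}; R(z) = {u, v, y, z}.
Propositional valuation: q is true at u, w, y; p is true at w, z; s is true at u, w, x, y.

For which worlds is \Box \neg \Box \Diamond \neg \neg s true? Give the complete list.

Let φ = \Box \neg \Box \Diamond \neg \neg s. Evaluate φ at each world:
  u (successors {u, v, w, x}): φ is false.
  v (successors {x, y, z}): φ is false.
  w (successors {u, y}): φ is false.
  x (successors {v, w, x, z}): φ is false.
  y (successors {w}): φ is false.
  z (successors {u, v, y, z}): φ is false.
For instance, at w:
  At w: \Box \neg \Box \Diamond \neg \neg s requires \neg \Box \Diamond \neg \neg s at every successor {u, y}.
    \neg \Box \Diamond \neg \neg s fails at u, so \Box \neg \Box \Diamond \neg \neg s is false at w.
      At u: \Box \Diamond \neg \neg s is true, so \neg \Box \Diamond \neg \neg s is false.
Satisfying worlds: none.

none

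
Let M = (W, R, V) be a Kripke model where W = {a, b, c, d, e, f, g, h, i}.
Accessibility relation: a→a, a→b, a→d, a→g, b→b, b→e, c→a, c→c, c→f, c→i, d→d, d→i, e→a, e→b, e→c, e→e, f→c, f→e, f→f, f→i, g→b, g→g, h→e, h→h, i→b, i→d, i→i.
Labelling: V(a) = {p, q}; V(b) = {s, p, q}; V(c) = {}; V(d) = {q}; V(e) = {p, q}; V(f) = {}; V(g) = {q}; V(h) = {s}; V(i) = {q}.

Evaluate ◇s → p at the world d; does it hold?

Yes

Recall that ◇ψ holds at a world iff ψ holds at some accessible world.
At d: ◇s is false, p is false, so ◇s → p is true.
  At d: ◇s requires s at some successor in {d, i}.
    At d: s is false.
    At i: s is false.
  So ◇s is false at d.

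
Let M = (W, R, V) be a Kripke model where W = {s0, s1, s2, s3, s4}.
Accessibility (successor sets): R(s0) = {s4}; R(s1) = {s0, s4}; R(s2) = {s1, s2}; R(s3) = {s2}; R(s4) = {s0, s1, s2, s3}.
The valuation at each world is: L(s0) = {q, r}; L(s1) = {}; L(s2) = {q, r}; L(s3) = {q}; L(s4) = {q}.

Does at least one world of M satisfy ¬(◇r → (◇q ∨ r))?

No

Recall that ◇ψ holds at a world iff ψ holds at some accessible world.
Let φ = ¬(◇r → (◇q ∨ r)). Evaluate φ at each world:
  s0 (successors {s4}): φ is false.
  s1 (successors {s0, s4}): φ is false.
  s2 (successors {s1, s2}): φ is false.
  s3 (successors {s2}): φ is false.
  s4 (successors {s0, s1, s2, s3}): φ is false.
For instance, at s3:
  At s3: ◇r → (◇q ∨ r) is true, so ¬(◇r → (◇q ∨ r)) is false.
    At s3: ◇r is true, ◇q ∨ r is true, so ◇r → (◇q ∨ r) is true.
      At s3: ◇r requires r at some successor in {s2}.
        r holds at s2, so ◇r is true at s3.
      At s3: ◇q is true, r is false, so ◇q ∨ r is true.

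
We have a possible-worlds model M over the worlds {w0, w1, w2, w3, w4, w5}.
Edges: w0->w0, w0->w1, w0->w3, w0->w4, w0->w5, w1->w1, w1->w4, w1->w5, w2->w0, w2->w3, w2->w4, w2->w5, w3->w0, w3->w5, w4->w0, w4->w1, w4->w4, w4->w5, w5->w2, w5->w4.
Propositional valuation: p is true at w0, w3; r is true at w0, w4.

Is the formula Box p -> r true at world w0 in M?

Yes

At w0: Box p is false, r is true, so Box p -> r is true.
  At w0: Box p requires p at every successor {w0, w1, w3, w4, w5}.
    p fails at w1, so Box p is false at w0.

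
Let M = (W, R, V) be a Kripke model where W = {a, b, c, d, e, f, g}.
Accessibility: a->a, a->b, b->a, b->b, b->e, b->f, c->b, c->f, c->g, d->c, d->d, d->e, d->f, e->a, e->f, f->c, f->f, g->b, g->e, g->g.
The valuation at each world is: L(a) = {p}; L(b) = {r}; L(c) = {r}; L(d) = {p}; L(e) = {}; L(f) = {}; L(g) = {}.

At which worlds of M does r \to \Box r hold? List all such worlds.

a, d, e, f, g

Let φ = r \to \Box r. Evaluate φ at each world:
  a (successors {a, b}): φ is true.
  b (successors {a, b, e, f}): φ is false.
  c (successors {b, f, g}): φ is false.
  d (successors {c, d, e, f}): φ is true.
  e (successors {a, f}): φ is true.
  f (successors {c, f}): φ is true.
  g (successors {b, e, g}): φ is true.
For instance, at f:
  At f: r is false, \Box r is false, so r \to \Box r is true.
    At f: \Box r requires r at every successor {c, f}.
      r fails at f, so \Box r is false at f.
Satisfying worlds: {a, d, e, f, g}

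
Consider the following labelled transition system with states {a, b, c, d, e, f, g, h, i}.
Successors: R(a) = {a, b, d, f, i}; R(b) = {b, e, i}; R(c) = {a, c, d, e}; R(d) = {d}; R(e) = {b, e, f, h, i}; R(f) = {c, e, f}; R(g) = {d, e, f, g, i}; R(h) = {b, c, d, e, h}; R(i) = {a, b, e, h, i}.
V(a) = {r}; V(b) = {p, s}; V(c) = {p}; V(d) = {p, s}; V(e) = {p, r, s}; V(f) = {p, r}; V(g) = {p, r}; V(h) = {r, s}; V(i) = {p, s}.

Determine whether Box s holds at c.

At c: Box s requires s at every successor {a, c, d, e}.
  s fails at a, so Box s is false at c.

No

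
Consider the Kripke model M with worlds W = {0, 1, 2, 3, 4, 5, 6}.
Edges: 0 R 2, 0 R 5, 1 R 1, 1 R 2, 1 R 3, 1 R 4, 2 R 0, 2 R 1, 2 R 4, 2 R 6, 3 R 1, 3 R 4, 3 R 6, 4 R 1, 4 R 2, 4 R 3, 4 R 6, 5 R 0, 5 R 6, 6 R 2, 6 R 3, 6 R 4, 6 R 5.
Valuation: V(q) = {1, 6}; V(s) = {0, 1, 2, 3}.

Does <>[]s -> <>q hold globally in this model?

Let φ = <>[]s -> <>q. Evaluate φ at each world:
  0 (successors {2, 5}): φ is true.
  1 (successors {1, 2, 3, 4}): φ is true.
  2 (successors {0, 1, 4, 6}): φ is true.
  3 (successors {1, 4, 6}): φ is true.
  4 (successors {1, 2, 3, 6}): φ is true.
  5 (successors {0, 6}): φ is true.
  6 (successors {2, 3, 4, 5}): φ is true.
For instance, at 0:
  At 0: <>[]s is false, <>q is false, so <>[]s -> <>q is true.
    At 0: <>[]s requires []s at some successor in {2, 5}.
      At 2: []s is false.
      At 5: []s is false.
    So <>[]s is false at 0.
    At 0: <>q requires q at some successor in {2, 5}.
      At 2: q is false.
      At 5: q is false.
    So <>q is false at 0.

Yes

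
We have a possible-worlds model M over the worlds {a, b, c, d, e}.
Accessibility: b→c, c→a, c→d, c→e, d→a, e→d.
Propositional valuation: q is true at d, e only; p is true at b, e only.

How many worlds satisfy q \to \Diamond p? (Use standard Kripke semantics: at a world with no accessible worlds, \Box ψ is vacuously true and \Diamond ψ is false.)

3

Let φ = q \to \Diamond p. Evaluate φ at each world:
  a (successors ∅): φ is true.
  b (successors {c}): φ is true.
  c (successors {a, d, e}): φ is true.
  d (successors {a}): φ is false.
  e (successors {d}): φ is false.
For instance, at e:
  At e: q is true, \Diamond p is false, so q \to \Diamond p is false.
    At e: \Diamond p requires p at some successor in {d}.
      At d: p is false.
    So \Diamond p is false at e.
Satisfying worlds: {a, b, c}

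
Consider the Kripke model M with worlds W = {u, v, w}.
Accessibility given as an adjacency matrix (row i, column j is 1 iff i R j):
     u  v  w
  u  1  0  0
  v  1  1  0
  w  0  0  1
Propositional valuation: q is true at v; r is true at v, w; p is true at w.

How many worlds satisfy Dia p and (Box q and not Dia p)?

Let φ = Dia p and (Box q and not Dia p). Evaluate φ at each world:
  u (successors {u}): φ is false.
  v (successors {u, v}): φ is false.
  w (successors {w}): φ is false.
For instance, at w:
  At w: Dia p is true, Box q and not Dia p is false, so Dia p and (Box q and not Dia p) is false.
    At w: Dia p requires p at some successor in {w}.
      p holds at w, so Dia p is true at w.
    At w: Box q is false, not Dia p is false, so Box q and not Dia p is false.
      At w: Box q requires q at every successor {w}.
        q fails at w, so Box q is false at w.
      At w: Dia p is true, so not Dia p is false.
Satisfying worlds: none.

0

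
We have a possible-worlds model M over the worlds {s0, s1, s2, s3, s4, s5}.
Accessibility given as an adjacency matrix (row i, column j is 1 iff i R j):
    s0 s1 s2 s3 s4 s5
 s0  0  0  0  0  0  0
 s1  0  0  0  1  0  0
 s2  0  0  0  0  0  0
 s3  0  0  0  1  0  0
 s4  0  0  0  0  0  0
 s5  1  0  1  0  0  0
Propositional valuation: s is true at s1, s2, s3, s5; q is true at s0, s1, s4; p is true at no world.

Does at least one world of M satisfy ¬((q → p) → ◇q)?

Let φ = ¬((q → p) → ◇q). Evaluate φ at each world:
  s0 (successors ∅): φ is false.
  s1 (successors {s3}): φ is false.
  s2 (successors ∅): φ is true.
  s3 (successors {s3}): φ is true.
  s4 (successors ∅): φ is false.
  s5 (successors {s0, s2}): φ is false.
Detail at s2 (witness):
  At s2: (q → p) → ◇q is false, so ¬((q → p) → ◇q) is true.
    At s2: q → p is true, ◇q is false, so (q → p) → ◇q is false.
      At s2: no accessible worlds, so ◇q is false.

Yes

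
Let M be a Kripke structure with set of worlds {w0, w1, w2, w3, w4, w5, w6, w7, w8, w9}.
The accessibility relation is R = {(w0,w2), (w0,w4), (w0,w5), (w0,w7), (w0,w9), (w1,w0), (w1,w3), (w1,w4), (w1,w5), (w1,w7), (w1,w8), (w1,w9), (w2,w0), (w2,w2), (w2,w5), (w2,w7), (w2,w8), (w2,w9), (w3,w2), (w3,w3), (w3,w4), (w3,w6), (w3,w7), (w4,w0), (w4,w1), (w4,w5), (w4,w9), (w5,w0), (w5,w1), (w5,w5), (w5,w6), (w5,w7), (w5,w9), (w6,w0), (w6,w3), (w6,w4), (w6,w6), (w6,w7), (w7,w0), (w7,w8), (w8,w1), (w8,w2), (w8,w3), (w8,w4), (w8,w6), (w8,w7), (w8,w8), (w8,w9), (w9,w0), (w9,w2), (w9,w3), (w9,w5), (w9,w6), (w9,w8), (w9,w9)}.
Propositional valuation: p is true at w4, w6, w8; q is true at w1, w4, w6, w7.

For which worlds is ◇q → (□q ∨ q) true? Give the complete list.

Let φ = ◇q → (□q ∨ q). Evaluate φ at each world:
  w0 (successors {w2, w4, w5, w7, w9}): φ is false.
  w1 (successors {w0, w3, w4, w5, w7, w8, w9}): φ is true.
  w2 (successors {w0, w2, w5, w7, w8, w9}): φ is false.
  w3 (successors {w2, w3, w4, w6, w7}): φ is false.
  w4 (successors {w0, w1, w5, w9}): φ is true.
  w5 (successors {w0, w1, w5, w6, w7, w9}): φ is false.
  w6 (successors {w0, w3, w4, w6, w7}): φ is true.
  w7 (successors {w0, w8}): φ is true.
  w8 (successors {w1, w2, w3, w4, w6, w7, w8, w9}): φ is false.
  w9 (successors {w0, w2, w3, w5, w6, w8, w9}): φ is false.
For instance, at w2:
  At w2: ◇q is true, □q ∨ q is false, so ◇q → (□q ∨ q) is false.
    At w2: ◇q requires q at some successor in {w0, w2, w5, w7, w8, w9}.
      q holds at w7, so ◇q is true at w2.
    At w2: □q is false, q is false, so □q ∨ q is false.
      At w2: □q requires q at every successor {w0, w2, w5, w7, w8, w9}.
        q fails at w0, so □q is false at w2.
Satisfying worlds: {w1, w4, w6, w7}

w1, w4, w6, w7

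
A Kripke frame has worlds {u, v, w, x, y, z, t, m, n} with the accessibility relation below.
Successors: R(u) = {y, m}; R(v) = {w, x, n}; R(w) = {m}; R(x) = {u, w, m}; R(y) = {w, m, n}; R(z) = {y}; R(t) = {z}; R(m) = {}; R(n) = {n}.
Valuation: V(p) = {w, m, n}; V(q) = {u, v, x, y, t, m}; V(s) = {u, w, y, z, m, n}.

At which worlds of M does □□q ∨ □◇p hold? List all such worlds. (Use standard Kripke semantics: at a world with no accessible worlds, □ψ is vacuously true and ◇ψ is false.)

v, w, x, z, t, m, n

Let φ = □□q ∨ □◇p. Evaluate φ at each world:
  u (successors {y, m}): φ is false.
  v (successors {w, x, n}): φ is true.
  w (successors {m}): φ is true.
  x (successors {u, w, m}): φ is true.
  y (successors {w, m, n}): φ is false.
  z (successors {y}): φ is true.
  t (successors {z}): φ is true.
  m (successors ∅): φ is true.
  n (successors {n}): φ is true.
For instance, at t:
  At t: □□q is true, □◇p is false, so □□q ∨ □◇p is true.
    At t: □□q requires □q at every successor {z}.
      At z: □q is true.
    So □□q is true at t.
    At t: □◇p requires ◇p at every successor {z}.
      ◇p fails at z, so □◇p is false at t.
Satisfying worlds: {v, w, x, z, t, m, n}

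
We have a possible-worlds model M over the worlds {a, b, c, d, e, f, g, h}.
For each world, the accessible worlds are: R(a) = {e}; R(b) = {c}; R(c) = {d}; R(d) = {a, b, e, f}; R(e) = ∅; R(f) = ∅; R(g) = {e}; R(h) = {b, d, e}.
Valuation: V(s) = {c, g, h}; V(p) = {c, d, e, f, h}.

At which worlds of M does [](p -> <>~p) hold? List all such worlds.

c, e, f

Recall that []ψ holds at a world iff ψ holds at every accessible world, and <>ψ holds iff ψ holds at some accessible world.
Let φ = [](p -> <>~p). Evaluate φ at each world:
  a (successors {e}): φ is false.
  b (successors {c}): φ is false.
  c (successors {d}): φ is true.
  d (successors {a, b, e, f}): φ is false.
  e (successors ∅): φ is true.
  f (successors ∅): φ is true.
  g (successors {e}): φ is false.
  h (successors {b, d, e}): φ is false.
For instance, at b:
  At b: [](p -> <>~p) requires p -> <>~p at every successor {c}.
    p -> <>~p fails at c, so [](p -> <>~p) is false at b.
      At c: p is true, <>~p is false, so p -> <>~p is false.
Satisfying worlds: {c, e, f}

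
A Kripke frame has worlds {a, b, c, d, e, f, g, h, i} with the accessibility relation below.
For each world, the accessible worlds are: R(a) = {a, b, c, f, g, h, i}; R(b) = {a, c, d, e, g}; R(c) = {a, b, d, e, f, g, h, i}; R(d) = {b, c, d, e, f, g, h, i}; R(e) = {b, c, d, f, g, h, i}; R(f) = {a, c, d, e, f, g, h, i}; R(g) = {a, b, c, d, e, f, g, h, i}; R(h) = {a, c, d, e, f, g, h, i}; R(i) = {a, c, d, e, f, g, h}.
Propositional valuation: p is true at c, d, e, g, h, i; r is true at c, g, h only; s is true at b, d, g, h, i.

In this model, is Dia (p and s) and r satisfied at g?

Yes

At g: Dia (p and s) is true, r is true, so Dia (p and s) and r is true.
  At g: Dia (p and s) requires p and s at some successor in {a, b, c, d, e, f, g, h, i}.
    p and s holds at d, so Dia (p and s) is true at g.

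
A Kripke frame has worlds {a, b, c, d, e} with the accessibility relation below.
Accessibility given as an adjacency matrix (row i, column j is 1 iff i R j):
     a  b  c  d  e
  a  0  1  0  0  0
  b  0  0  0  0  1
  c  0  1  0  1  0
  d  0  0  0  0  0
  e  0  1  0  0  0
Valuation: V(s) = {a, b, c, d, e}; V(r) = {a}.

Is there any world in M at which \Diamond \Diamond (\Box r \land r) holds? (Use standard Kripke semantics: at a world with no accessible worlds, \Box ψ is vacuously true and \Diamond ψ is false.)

No

Let φ = \Diamond \Diamond (\Box r \land r). Evaluate φ at each world:
  a (successors {b}): φ is false.
  b (successors {e}): φ is false.
  c (successors {b, d}): φ is false.
  d (successors ∅): φ is false.
  e (successors {b}): φ is false.
For instance, at c:
  At c: \Diamond \Diamond (\Box r \land r) requires \Diamond (\Box r \land r) at some successor in {b, d}.
    At b: \Diamond (\Box r \land r) is false.
    At d: \Diamond (\Box r \land r) is false.
  So \Diamond \Diamond (\Box r \land r) is false at c.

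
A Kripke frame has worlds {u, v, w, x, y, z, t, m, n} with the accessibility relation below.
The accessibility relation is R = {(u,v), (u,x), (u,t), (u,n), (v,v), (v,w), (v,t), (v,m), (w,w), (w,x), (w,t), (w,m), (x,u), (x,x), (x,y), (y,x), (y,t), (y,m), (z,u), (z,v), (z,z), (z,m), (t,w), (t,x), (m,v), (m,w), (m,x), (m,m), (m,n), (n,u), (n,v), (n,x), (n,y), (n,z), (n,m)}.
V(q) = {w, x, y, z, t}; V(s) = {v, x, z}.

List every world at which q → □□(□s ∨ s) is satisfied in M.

Let φ = q → □□(□s ∨ s). Evaluate φ at each world:
  u (successors {v, x, t, n}): φ is true.
  v (successors {v, w, t, m}): φ is true.
  w (successors {w, x, t, m}): φ is false.
  x (successors {u, x, y}): φ is false.
  y (successors {x, t, m}): φ is false.
  z (successors {u, v, z, m}): φ is false.
  t (successors {w, x}): φ is false.
  m (successors {v, w, x, m, n}): φ is true.
  n (successors {u, v, x, y, z, m}): φ is true.
For instance, at z:
  At z: q is true, □□(□s ∨ s) is false, so q → □□(□s ∨ s) is false.
    At z: □□(□s ∨ s) requires □(□s ∨ s) at every successor {u, v, z, m}.
      □(□s ∨ s) fails at u, so □□(□s ∨ s) is false at z.
Satisfying worlds: {u, v, m, n}

u, v, m, n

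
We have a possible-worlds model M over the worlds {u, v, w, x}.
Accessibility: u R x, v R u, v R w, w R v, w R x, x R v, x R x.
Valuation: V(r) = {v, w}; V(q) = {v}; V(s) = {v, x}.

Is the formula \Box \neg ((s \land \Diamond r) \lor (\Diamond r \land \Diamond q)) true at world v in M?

No

At v: \Box \neg ((s \land \Diamond r) \lor (\Diamond r \land \Diamond q)) requires \neg ((s \land \Diamond r) \lor (\Diamond r \land \Diamond q)) at every successor {u, w}.
  \neg ((s \land \Diamond r) \lor (\Diamond r \land \Diamond q)) fails at w, so \Box \neg ((s \land \Diamond r) \lor (\Diamond r \land \Diamond q)) is false at v.
    At w: (s \land \Diamond r) \lor (\Diamond r \land \Diamond q) is true, so \neg ((s \land \Diamond r) \lor (\Diamond r \land \Diamond q)) is false.
      At w: s \land \Diamond r is false, \Diamond r \land \Diamond q is true, so (s \land \Diamond r) \lor (\Diamond r \land \Diamond q) is true.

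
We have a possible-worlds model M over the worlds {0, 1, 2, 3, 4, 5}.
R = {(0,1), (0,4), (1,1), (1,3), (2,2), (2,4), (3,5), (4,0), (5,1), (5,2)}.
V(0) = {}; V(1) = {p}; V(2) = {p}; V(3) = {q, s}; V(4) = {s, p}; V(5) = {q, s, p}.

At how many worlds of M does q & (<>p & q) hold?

2

Let φ = q & (<>p & q). Evaluate φ at each world:
  0 (successors {1, 4}): φ is false.
  1 (successors {1, 3}): φ is false.
  2 (successors {2, 4}): φ is false.
  3 (successors {5}): φ is true.
  4 (successors {0}): φ is false.
  5 (successors {1, 2}): φ is true.
For instance, at 3:
  At 3: q is true, <>p & q is true, so q & (<>p & q) is true.
    At 3: <>p is true, q is true, so <>p & q is true.
      At 3: <>p requires p at some successor in {5}.
        p holds at 5, so <>p is true at 3.
Satisfying worlds: {3, 5}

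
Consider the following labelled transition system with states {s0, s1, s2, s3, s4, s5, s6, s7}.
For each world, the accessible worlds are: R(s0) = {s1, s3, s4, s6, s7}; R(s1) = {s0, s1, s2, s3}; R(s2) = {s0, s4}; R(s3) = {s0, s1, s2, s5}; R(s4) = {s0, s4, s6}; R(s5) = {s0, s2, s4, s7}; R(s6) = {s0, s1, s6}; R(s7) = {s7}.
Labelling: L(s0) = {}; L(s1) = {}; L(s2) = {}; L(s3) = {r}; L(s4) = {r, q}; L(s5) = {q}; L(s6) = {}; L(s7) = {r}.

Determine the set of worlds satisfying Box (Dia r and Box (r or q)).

Let φ = Box (Dia r and Box (r or q)). Evaluate φ at each world:
  s0 (successors {s1, s3, s4, s6, s7}): φ is false.
  s1 (successors {s0, s1, s2, s3}): φ is false.
  s2 (successors {s0, s4}): φ is false.
  s3 (successors {s0, s1, s2, s5}): φ is false.
  s4 (successors {s0, s4, s6}): φ is false.
  s5 (successors {s0, s2, s4, s7}): φ is false.
  s6 (successors {s0, s1, s6}): φ is false.
  s7 (successors {s7}): φ is true.
For instance, at s3:
  At s3: Box (Dia r and Box (r or q)) requires Dia r and Box (r or q) at every successor {s0, s1, s2, s5}.
    Dia r and Box (r or q) fails at s0, so Box (Dia r and Box (r or q)) is false at s3.
      At s0: Dia r is true, Box (r or q) is false, so Dia r and Box (r or q) is false.
Satisfying worlds: {s7}

s7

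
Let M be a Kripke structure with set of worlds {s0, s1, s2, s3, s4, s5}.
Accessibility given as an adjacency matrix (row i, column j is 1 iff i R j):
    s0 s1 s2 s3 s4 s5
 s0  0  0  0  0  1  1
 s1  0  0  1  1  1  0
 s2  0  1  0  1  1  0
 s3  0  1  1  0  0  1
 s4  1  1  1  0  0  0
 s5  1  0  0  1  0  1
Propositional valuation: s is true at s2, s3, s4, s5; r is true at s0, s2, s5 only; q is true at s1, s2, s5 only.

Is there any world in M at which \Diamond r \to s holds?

Yes

Let φ = \Diamond r \to s. Evaluate φ at each world:
  s0 (successors {s4, s5}): φ is false.
  s1 (successors {s2, s3, s4}): φ is false.
  s2 (successors {s1, s3, s4}): φ is true.
  s3 (successors {s1, s2, s5}): φ is true.
  s4 (successors {s0, s1, s2}): φ is true.
  s5 (successors {s0, s3, s5}): φ is true.
Detail at s2 (witness):
  At s2: \Diamond r is false, s is true, so \Diamond r \to s is true.
    At s2: \Diamond r requires r at some successor in {s1, s3, s4}.
      At s1: r is false.
      At s3: r is false.
      At s4: r is false.
    So \Diamond r is false at s2.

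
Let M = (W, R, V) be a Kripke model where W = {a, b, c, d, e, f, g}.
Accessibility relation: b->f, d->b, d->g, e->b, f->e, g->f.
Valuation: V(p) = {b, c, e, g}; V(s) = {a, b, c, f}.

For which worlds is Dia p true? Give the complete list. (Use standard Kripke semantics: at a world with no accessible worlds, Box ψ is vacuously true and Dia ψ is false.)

d, e, f

Let φ = Dia p. Evaluate φ at each world:
  a (successors ∅): φ is false.
  b (successors {f}): φ is false.
  c (successors ∅): φ is false.
  d (successors {b, g}): φ is true.
  e (successors {b}): φ is true.
  f (successors {e}): φ is true.
  g (successors {f}): φ is false.
For instance, at d:
  At d: Dia p requires p at some successor in {b, g}.
    p holds at b, so Dia p is true at d.
Satisfying worlds: {d, e, f}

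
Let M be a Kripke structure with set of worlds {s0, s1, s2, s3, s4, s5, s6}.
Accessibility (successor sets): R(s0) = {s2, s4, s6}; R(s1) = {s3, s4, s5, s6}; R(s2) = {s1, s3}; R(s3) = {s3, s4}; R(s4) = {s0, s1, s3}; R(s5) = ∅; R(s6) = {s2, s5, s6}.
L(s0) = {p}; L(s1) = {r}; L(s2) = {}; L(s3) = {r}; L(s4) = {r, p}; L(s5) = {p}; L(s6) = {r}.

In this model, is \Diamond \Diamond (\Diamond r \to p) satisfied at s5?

No

At s5: no accessible worlds, so \Diamond \Diamond (\Diamond r \to p) is false.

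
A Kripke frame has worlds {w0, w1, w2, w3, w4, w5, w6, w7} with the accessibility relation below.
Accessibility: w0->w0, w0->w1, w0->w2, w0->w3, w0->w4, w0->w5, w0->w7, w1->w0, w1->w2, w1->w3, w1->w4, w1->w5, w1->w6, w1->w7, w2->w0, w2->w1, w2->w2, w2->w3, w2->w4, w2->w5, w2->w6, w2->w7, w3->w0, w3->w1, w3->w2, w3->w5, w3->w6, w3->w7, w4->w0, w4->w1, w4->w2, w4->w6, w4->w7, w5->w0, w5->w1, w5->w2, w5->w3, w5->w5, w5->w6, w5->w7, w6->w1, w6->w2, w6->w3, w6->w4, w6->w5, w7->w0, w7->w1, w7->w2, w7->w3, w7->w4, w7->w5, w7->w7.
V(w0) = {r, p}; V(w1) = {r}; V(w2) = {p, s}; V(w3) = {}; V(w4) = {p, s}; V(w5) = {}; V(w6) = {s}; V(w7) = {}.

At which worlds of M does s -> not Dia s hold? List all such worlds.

Recall that Dia ψ holds at a world iff ψ holds at some accessible world.
Let φ = s -> not Dia s. Evaluate φ at each world:
  w0 (successors {w0, w1, w2, w3, w4, w5, w7}): φ is true.
  w1 (successors {w0, w2, w3, w4, w5, w6, w7}): φ is true.
  w2 (successors {w0, w1, w2, w3, w4, w5, w6, w7}): φ is false.
  w3 (successors {w0, w1, w2, w5, w6, w7}): φ is true.
  w4 (successors {w0, w1, w2, w6, w7}): φ is false.
  w5 (successors {w0, w1, w2, w3, w5, w6, w7}): φ is true.
  w6 (successors {w1, w2, w3, w4, w5}): φ is false.
  w7 (successors {w0, w1, w2, w3, w4, w5, w7}): φ is true.
For instance, at w1:
  At w1: s is false, not Dia s is false, so s -> not Dia s is true.
    At w1: Dia s is true, so not Dia s is false.
      At w1: Dia s requires s at some successor in {w0, w2, w3, w4, w5, w6, w7}.
        s holds at w2, so Dia s is true at w1.
Satisfying worlds: {w0, w1, w3, w5, w7}

w0, w1, w3, w5, w7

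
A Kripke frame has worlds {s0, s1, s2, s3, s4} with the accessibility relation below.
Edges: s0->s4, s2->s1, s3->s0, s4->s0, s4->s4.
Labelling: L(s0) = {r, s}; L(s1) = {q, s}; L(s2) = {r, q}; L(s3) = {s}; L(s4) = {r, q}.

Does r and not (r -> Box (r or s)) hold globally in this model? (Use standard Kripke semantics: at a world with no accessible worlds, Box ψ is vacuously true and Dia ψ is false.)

No

Recall that Box ψ holds at a world iff ψ holds at every accessible world, and Dia ψ holds iff ψ holds at some accessible world.
Let φ = r and not (r -> Box (r or s)). Evaluate φ at each world:
  s0 (successors {s4}): φ is false.
  s1 (successors ∅): φ is false.
  s2 (successors {s1}): φ is false.
  s3 (successors {s0}): φ is false.
  s4 (successors {s0, s4}): φ is false.
Detail at s0 (counterexample):
  At s0: r is true, not (r -> Box (r or s)) is false, so r and not (r -> Box (r or s)) is false.
    At s0: r -> Box (r or s) is true, so not (r -> Box (r or s)) is false.
      At s0: r is true, Box (r or s) is true, so r -> Box (r or s) is true.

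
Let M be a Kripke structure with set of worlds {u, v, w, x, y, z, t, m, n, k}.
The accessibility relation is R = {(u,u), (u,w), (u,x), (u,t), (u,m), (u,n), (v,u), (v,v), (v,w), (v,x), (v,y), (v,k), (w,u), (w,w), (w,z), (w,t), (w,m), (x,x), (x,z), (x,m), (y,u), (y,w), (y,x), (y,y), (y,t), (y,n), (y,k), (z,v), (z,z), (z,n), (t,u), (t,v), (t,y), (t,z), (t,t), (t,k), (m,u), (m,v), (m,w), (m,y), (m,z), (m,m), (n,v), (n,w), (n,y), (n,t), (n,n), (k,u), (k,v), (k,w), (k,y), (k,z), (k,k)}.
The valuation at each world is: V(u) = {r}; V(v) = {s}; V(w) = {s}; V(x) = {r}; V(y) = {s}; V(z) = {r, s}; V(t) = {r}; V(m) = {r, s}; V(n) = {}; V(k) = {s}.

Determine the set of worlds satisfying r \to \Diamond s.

Recall that \Diamond ψ holds at a world iff ψ holds at some accessible world.
Let φ = r \to \Diamond s. Evaluate φ at each world:
  u (successors {u, w, x, t, m, n}): φ is true.
  v (successors {u, v, w, x, y, k}): φ is true.
  w (successors {u, w, z, t, m}): φ is true.
  x (successors {x, z, m}): φ is true.
  y (successors {u, w, x, y, t, n, k}): φ is true.
  z (successors {v, z, n}): φ is true.
  t (successors {u, v, y, z, t, k}): φ is true.
  m (successors {u, v, w, y, z, m}): φ is true.
  n (successors {v, w, y, t, n}): φ is true.
  k (successors {u, v, w, y, z, k}): φ is true.
For instance, at v:
  At v: r is false, \Diamond s is true, so r \to \Diamond s is true.
    At v: \Diamond s requires s at some successor in {u, v, w, x, y, k}.
      s holds at v, so \Diamond s is true at v.
Satisfying worlds: {u, v, w, x, y, z, t, m, n, k}

u, v, w, x, y, z, t, m, n, k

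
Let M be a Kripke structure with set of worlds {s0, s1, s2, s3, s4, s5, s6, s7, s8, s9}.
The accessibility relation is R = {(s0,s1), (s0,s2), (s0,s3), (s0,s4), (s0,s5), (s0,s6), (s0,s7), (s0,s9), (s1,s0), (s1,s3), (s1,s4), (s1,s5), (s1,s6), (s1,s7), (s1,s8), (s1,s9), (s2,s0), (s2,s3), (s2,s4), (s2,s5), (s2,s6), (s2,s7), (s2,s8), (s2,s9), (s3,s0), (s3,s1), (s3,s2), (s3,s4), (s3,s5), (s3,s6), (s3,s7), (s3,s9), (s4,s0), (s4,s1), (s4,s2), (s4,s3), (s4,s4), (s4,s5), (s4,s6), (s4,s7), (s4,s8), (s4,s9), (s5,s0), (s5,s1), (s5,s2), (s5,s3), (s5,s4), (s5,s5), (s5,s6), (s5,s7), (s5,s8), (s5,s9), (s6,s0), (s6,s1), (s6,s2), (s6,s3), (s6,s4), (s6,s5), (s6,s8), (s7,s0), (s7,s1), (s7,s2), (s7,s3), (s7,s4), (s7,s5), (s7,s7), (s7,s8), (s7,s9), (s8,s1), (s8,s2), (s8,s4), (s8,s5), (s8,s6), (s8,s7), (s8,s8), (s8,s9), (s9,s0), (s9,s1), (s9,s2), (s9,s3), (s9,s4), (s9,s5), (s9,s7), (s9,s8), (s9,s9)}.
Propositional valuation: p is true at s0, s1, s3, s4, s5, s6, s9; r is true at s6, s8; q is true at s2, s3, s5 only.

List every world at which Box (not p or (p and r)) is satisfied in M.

Let φ = Box (not p or (p and r)). Evaluate φ at each world:
  s0 (successors {s1, s2, s3, s4, s5, s6, s7, s9}): φ is false.
  s1 (successors {s0, s3, s4, s5, s6, s7, s8, s9}): φ is false.
  s2 (successors {s0, s3, s4, s5, s6, s7, s8, s9}): φ is false.
  s3 (successors {s0, s1, s2, s4, s5, s6, s7, s9}): φ is false.
  s4 (successors {s0, s1, s2, s3, s4, s5, s6, s7, s8, s9}): φ is false.
  s5 (successors {s0, s1, s2, s3, s4, s5, s6, s7, s8, s9}): φ is false.
  s6 (successors {s0, s1, s2, s3, s4, s5, s8}): φ is false.
  s7 (successors {s0, s1, s2, s3, s4, s5, s7, s8, s9}): φ is false.
  s8 (successors {s1, s2, s4, s5, s6, s7, s8, s9}): φ is false.
  s9 (successors {s0, s1, s2, s3, s4, s5, s7, s8, s9}): φ is false.
For instance, at s0:
  At s0: Box (not p or (p and r)) requires not p or (p and r) at every successor {s1, s2, s3, s4, s5, s6, s7, s9}.
    not p or (p and r) fails at s1, so Box (not p or (p and r)) is false at s0.
Satisfying worlds: none.

none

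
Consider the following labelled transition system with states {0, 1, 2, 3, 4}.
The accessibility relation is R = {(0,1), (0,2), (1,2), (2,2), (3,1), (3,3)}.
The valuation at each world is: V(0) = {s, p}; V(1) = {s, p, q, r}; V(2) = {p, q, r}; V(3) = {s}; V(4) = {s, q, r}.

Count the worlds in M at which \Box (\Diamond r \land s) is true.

Let φ = \Box (\Diamond r \land s). Evaluate φ at each world:
  0 (successors {1, 2}): φ is false.
  1 (successors {2}): φ is false.
  2 (successors {2}): φ is false.
  3 (successors {1, 3}): φ is true.
  4 (successors ∅): φ is true.
For instance, at 1:
  At 1: \Box (\Diamond r \land s) requires \Diamond r \land s at every successor {2}.
    \Diamond r \land s fails at 2, so \Box (\Diamond r \land s) is false at 1.
      At 2: \Diamond r is true, s is false, so \Diamond r \land s is false.
Satisfying worlds: {3, 4}

2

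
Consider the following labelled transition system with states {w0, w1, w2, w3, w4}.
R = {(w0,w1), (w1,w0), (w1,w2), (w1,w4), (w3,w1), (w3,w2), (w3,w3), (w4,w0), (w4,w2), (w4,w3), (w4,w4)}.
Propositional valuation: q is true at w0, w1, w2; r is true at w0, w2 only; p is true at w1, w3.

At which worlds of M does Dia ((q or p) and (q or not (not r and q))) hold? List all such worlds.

Let φ = Dia ((q or p) and (q or not (not r and q))). Evaluate φ at each world:
  w0 (successors {w1}): φ is true.
  w1 (successors {w0, w2, w4}): φ is true.
  w2 (successors ∅): φ is false.
  w3 (successors {w1, w2, w3}): φ is true.
  w4 (successors {w0, w2, w3, w4}): φ is true.
For instance, at w1:
  At w1: Dia ((q or p) and (q or not (not r and q))) requires (q or p) and (q or not (not r and q)) at some successor in {w0, w2, w4}.
    (q or p) and (q or not (not r and q)) holds at w0, so Dia ((q or p) and (q or not (not r and q))) is true at w1.
Satisfying worlds: {w0, w1, w3, w4}

w0, w1, w3, w4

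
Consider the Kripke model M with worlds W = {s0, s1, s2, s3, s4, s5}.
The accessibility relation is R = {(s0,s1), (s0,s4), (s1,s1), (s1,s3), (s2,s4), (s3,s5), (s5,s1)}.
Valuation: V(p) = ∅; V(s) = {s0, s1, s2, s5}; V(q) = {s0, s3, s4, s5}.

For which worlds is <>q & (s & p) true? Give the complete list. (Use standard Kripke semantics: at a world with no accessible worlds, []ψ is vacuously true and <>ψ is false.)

none

Let φ = <>q & (s & p). Evaluate φ at each world:
  s0 (successors {s1, s4}): φ is false.
  s1 (successors {s1, s3}): φ is false.
  s2 (successors {s4}): φ is false.
  s3 (successors {s5}): φ is false.
  s4 (successors ∅): φ is false.
  s5 (successors {s1}): φ is false.
For instance, at s5:
  At s5: <>q is false, s & p is false, so <>q & (s & p) is false.
    At s5: <>q requires q at some successor in {s1}.
      At s1: q is false.
    So <>q is false at s5.
Satisfying worlds: none.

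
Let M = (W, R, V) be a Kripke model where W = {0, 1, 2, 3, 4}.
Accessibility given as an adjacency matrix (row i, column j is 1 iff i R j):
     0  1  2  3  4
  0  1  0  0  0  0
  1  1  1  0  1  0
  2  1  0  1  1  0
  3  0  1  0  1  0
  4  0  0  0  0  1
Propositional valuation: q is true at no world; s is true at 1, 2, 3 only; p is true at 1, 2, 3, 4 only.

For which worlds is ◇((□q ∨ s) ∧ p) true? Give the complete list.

1, 2, 3

Let φ = ◇((□q ∨ s) ∧ p). Evaluate φ at each world:
  0 (successors {0}): φ is false.
  1 (successors {0, 1, 3}): φ is true.
  2 (successors {0, 2, 3}): φ is true.
  3 (successors {1, 3}): φ is true.
  4 (successors {4}): φ is false.
For instance, at 1:
  At 1: ◇((□q ∨ s) ∧ p) requires (□q ∨ s) ∧ p at some successor in {0, 1, 3}.
    (□q ∨ s) ∧ p holds at 1, so ◇((□q ∨ s) ∧ p) is true at 1.
      At 1: □q ∨ s is true, p is true, so (□q ∨ s) ∧ p is true.
Satisfying worlds: {1, 2, 3}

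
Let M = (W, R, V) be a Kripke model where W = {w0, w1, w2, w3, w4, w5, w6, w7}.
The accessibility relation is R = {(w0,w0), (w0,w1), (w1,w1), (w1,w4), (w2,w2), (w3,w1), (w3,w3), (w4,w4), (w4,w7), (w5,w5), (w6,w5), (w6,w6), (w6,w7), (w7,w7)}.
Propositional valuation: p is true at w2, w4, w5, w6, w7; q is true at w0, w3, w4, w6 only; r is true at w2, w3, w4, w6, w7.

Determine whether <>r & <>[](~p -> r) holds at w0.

At w0: <>r is false, <>[](~p -> r) is false, so <>r & <>[](~p -> r) is false.
  At w0: <>r requires r at some successor in {w0, w1}.
    At w0: r is false.
    At w1: r is false.
  So <>r is false at w0.
  At w0: <>[](~p -> r) requires [](~p -> r) at some successor in {w0, w1}.
    At w0: [](~p -> r) is false.
    At w1: [](~p -> r) is false.
  So <>[](~p -> r) is false at w0.

No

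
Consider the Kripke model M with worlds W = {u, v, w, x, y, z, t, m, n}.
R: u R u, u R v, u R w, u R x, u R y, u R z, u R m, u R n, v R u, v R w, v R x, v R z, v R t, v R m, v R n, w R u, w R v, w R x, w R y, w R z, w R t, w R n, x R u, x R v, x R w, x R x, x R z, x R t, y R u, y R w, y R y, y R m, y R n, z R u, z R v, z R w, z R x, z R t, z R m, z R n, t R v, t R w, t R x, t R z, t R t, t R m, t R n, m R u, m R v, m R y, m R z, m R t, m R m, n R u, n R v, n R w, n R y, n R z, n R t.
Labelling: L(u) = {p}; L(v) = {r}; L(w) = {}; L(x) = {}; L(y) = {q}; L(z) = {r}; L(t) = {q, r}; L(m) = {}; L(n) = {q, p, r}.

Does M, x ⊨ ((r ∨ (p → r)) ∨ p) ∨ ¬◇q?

At x: (r ∨ (p → r)) ∨ p is true, ¬◇q is false, so ((r ∨ (p → r)) ∨ p) ∨ ¬◇q is true.
  At x: ◇q is true, so ¬◇q is false.
    At x: ◇q requires q at some successor in {u, v, w, x, z, t}.
      q holds at t, so ◇q is true at x.

Yes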